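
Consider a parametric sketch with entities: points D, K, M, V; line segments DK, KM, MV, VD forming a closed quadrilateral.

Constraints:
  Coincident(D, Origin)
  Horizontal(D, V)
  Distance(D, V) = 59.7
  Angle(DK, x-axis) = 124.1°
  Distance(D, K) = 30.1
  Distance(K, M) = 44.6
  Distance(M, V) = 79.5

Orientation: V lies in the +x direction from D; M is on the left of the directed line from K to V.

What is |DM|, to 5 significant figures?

61.903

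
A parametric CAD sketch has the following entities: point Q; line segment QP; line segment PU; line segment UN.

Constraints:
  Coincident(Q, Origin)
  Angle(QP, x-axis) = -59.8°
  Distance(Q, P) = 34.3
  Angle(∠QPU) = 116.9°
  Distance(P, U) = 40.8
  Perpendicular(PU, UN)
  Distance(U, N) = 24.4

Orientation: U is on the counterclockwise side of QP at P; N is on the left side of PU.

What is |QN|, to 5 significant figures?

56.658

∠QPU = 116.9°, so PU runs at -59.8° + (180° − 116.9°) = 3.3000° from the x-axis; with |PU| = 40.8, U = P + 40.8·(cos 3.3000°, sin 3.3000°) = (57.986, -27.296). PU is perpendicular to UN; with |UN| = 24.4 on the left of PU, N = U + 24.4·(-0.057564, 0.99834) = (56.581, -2.9365). Then |QN| = |N − Q| = 56.658.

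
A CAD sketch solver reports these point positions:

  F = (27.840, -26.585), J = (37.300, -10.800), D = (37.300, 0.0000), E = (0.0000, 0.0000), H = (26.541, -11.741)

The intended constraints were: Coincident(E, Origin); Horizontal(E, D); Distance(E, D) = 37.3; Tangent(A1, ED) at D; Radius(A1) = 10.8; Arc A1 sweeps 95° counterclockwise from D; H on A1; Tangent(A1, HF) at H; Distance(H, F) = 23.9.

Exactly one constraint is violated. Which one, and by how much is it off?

Distance(H, F) = 23.9 — off by 9.00.

E = (0.00, 0.00) ✓; E.y = 0.00, D.y = 0.00 ✓; |ED| = 37.30 ✓; ∠(JD, DE) = 90.00° ✓; |JD| = 10.80 ✓; bearing(J→H) − bearing(J→D) = 95.00° ✓; |JH| = 10.80 ✓; ∠(JH, HF) = 90.00° ✓; |HF| = 14.90 ✗.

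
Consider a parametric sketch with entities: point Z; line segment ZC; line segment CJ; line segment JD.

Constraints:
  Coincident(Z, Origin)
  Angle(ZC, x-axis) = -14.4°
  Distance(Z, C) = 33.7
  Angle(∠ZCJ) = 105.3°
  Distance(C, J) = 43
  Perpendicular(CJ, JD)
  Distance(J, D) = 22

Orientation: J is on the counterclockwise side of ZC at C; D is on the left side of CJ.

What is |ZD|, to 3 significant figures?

52.9

∠ZCJ = 105.3°, so CJ runs at -14.4° + (180° − 105.3°) = 60.3° from the x-axis; with |CJ| = 43.0, J = C + 43.0·(cos 60.3°, sin 60.3°) = (53.9, 29.0). CJ ⟂ JD; with |JD| = 22.0 on the left of CJ, D = J + 22.0·(-0.869, 0.495) = (34.8, 39.9). Then |ZD| = |D − Z| = 52.9.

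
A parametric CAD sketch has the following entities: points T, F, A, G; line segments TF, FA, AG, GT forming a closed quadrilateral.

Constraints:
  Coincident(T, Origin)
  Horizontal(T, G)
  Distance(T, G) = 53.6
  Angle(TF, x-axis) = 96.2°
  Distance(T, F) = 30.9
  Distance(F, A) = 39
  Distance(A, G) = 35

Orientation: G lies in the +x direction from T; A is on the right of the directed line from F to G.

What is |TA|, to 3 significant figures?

18.7

T is at the origin; TG is horizontal with |TG| = 53.6 and G in +x, so G = (53.6, 0). TF runs at 96.2° with |TF| = 30.9, so F = (-3.34, 30.7). A is determined by |FA| = 39.0 and |AG| = 35.0 together: it lies at the intersection of circle(F, 39.0) and circle(G, 35.0). With |FG| = 64.7, the foot of the radical line on FG is 34.6 from F and the perpendicular offset is √(39.0² − 34.6²) = 17.9. Taking the right-of-FG solution: A = (18.6, -1.50).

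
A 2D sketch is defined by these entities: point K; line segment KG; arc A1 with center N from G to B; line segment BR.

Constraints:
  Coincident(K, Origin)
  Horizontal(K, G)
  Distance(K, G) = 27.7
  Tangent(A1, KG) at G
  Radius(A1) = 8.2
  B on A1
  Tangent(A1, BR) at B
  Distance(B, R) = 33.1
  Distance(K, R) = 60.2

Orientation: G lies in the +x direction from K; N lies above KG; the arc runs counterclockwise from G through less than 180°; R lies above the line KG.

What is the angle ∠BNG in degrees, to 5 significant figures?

64.752°

K is at the origin; K and G share the same y with |KG| = 27.7 and G on the +x side, so G = (27.700, 0.0000). Tangency of A1 to KG means the radius NG is perpendicular to KG, so N = G + (0, 8.2) = (27.700, 8.2000). Since NB ⟂ BR (tangency), |NR| = √(8.2² + 33.1²) = 34.101 regardless of where B sits on A1. So R lies on both circle(K, 60.2) and circle(N, 34.101); the above-KG intersection is R = (49.235, 34.640). B is the foot of the tangent from R: B = (35.117, 4.7024).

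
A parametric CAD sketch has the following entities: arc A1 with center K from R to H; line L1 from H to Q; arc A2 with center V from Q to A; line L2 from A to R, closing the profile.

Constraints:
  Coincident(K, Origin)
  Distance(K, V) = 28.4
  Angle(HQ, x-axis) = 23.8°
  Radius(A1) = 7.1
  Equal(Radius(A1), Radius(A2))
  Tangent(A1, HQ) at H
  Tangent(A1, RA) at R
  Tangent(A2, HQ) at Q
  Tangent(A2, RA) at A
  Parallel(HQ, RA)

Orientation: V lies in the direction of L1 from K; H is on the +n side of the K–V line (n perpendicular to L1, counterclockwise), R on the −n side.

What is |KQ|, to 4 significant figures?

29.27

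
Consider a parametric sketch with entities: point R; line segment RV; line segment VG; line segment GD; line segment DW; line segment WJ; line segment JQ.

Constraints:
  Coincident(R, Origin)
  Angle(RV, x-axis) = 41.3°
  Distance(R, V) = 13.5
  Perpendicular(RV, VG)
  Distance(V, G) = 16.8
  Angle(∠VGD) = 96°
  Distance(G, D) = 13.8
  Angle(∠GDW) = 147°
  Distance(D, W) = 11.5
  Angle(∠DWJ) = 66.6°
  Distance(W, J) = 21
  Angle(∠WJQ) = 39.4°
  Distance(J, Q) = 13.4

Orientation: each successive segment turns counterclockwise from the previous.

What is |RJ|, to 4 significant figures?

5.721

R is at the origin; RV runs at 41.3° with length 13.5, so V = (10.14, 8.910). RV ⟂ VG, so VG runs at 131.3°; with |VG| = 16.8, G = (-0.9460, 21.53). ∠VGD = 96.0° gives GD at -144.7° from the x-axis; with |GD| = 13.8, D = (-12.21, 13.56). ∠GDW = 147.0° gives DW at -111.7° from the x-axis; with |DW| = 11.5, W = (-16.46, 2.872). ∠DWJ = 66.6° gives WJ at 1.700° from the x-axis; with |WJ| = 21.0, J = (4.530, 3.495). Then |RJ| = |J − R| = 5.721.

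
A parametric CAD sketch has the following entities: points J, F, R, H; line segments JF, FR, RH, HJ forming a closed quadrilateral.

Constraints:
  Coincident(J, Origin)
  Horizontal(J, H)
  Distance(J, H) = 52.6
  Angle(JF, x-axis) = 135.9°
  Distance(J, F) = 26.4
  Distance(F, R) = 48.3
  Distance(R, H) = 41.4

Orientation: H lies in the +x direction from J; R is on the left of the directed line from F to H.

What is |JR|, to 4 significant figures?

42.50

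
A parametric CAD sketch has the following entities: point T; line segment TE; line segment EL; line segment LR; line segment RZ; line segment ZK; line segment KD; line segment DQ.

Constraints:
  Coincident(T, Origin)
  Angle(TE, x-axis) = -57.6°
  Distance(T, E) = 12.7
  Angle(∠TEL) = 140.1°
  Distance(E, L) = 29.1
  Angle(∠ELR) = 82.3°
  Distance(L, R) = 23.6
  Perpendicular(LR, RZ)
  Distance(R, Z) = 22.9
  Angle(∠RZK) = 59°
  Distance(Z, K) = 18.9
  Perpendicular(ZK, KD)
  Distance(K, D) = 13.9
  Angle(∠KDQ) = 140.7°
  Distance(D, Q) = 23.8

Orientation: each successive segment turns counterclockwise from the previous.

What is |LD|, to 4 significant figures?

14.61

T is at the origin; TE runs at -57.6° with length 12.7, so E = (6.805, -10.72). ∠TEL = 140.1° gives EL at -17.70° from the x-axis; with |EL| = 29.1, L = (34.53, -19.57). ∠ELR = 82.3° gives LR at 80.00° from the x-axis; with |LR| = 23.6, R = (38.63, 3.671). LR is perpendicular to RZ, so RZ runs at 170.0°; with |RZ| = 22.9, Z = (16.07, 7.648). ∠RZK = 59.0° gives ZK at -69.00° from the x-axis; with |ZK| = 18.9, K = (22.85, -9.997). ZK ⟂ KD, so KD runs at 21.00°; with |KD| = 13.9, D = (35.82, -5.016). Then |LD| = |D − L| = 14.61.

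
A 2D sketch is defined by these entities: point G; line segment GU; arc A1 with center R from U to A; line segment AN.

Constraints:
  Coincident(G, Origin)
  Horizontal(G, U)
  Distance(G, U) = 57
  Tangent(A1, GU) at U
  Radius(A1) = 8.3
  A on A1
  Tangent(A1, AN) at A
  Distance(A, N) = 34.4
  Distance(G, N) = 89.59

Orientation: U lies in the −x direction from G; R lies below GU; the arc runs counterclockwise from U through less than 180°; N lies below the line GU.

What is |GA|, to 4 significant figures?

63.80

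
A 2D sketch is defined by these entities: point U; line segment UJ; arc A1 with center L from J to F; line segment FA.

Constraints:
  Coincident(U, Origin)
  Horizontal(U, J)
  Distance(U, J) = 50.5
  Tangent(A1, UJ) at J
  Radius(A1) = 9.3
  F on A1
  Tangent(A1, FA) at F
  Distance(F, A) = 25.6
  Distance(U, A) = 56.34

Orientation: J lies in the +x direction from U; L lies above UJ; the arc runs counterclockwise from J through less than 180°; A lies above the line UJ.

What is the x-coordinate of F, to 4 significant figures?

58.16

Checks: ∠(LJ, JU) = 90.00° ✓; |LJ| = 9.300 ✓; |LF| = 9.300 ✓; ∠(LF, FA) = 90.00° ✓; |FA| = 25.60 ✓; |UA| = 56.34 ✓.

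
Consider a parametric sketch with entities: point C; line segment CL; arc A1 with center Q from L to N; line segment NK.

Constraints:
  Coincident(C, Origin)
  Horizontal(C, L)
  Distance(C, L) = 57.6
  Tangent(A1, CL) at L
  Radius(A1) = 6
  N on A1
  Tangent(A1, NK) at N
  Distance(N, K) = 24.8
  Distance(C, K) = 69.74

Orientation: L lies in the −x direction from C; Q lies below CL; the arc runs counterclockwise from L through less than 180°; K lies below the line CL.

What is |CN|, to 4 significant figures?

63.90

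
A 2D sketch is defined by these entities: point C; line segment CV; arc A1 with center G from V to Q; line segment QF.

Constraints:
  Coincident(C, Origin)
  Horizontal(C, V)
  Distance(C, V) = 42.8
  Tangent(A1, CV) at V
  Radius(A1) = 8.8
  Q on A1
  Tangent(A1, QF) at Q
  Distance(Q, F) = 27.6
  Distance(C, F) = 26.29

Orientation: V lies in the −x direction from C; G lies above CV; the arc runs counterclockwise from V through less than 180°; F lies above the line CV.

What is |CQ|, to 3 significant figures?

37.0

C is at the origin; CV is horizontal with |CV| = 42.8 and V on the −x side, so V = (-42.8, 0.00). Since A1 is tangent to CV there, GV ⟂ CV, so G = V + (0, 8.8) = (-42.8, 8.80). Since GQ ⟂ QF (tangency), |GF| = √(8.8² + 27.6²) = 29.0 regardless of where Q sits on A1. So F lies on both circle(C, 26.29) and circle(G, 29.0); the above-CV intersection is F = (-16.3, 20.6). Q is the foot of the tangent from F: Q = (-36.9, 2.23).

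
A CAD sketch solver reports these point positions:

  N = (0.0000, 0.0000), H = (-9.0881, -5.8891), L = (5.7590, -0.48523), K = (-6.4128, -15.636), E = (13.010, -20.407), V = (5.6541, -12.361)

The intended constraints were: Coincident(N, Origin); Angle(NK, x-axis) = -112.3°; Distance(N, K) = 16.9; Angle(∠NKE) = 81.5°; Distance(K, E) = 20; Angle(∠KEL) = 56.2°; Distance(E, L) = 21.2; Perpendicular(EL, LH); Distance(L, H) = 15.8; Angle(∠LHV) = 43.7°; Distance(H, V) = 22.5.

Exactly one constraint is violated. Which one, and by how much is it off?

Distance(H, V) = 22.5 — off by 6.40.

N = (0.00, 0.00) ✓; NK at -112.3° ✓; |NK| = 16.90 ✓; ∠NKE = 81.50° ✓; |KE| = 20.00 ✓; ∠KEL = 56.20° ✓; |EL| = 21.20 ✓; ∠(EL, LH) = 90.00° ✓; |LH| = 15.80 ✓; ∠LHV = 43.70° ✓; |HV| = 16.10 ✗.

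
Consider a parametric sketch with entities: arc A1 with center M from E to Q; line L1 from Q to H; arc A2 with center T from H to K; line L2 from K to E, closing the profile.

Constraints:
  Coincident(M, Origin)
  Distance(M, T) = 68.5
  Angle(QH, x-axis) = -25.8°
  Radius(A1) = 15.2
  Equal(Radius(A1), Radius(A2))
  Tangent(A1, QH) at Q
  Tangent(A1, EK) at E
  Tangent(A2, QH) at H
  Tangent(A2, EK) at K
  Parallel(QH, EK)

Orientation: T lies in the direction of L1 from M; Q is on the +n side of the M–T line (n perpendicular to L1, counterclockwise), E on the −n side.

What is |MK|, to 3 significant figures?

70.2

Tangency of A1 to both parallel lines with radius 15.2 puts Q and E at M ± 15.2·n: Q = (6.62, 13.7), E = (-6.62, -13.7). Equal radii place H and K the same way about T: H = T + 15.2·n = (68.3, -16.1), K = T − 15.2·n = (55.1, -43.5). Then |MK| = |K − M| = 70.2.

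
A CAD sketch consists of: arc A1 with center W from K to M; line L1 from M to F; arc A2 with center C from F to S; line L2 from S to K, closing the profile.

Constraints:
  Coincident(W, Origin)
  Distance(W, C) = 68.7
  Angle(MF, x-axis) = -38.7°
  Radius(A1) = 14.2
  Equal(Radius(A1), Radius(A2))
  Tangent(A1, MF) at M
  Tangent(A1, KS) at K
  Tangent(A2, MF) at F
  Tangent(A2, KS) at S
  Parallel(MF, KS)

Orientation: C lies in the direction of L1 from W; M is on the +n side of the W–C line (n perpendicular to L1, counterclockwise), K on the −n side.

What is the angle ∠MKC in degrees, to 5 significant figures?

78.322°

The slot axis is L1's direction at -38.7°, so u = (cos -38.7°, sin -38.7°) = (0.78043, -0.62524) and n = (−sin -38.7°, cos -38.7°) = (0.62524, 0.78043). W is at the origin and C lies 68.7 along u from W, so C = 68.7·u = (53.616, -42.954). Tangency of A1 to both parallel lines with radius 14.2 puts M and K at W ± 14.2·n: M = (8.8784, 11.082), K = (-8.8784, -11.082). Then cos ∠MKC = KM·KC / (|KM||KC|), giving 78.322°.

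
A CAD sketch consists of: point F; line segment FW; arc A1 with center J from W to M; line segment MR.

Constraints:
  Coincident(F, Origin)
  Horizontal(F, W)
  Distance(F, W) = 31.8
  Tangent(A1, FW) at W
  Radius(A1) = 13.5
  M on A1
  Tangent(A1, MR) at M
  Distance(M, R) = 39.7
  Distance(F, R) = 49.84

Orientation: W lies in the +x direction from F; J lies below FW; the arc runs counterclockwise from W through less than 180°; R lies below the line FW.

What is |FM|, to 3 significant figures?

21.3

F is at the origin; F and W share the same y with |FW| = 31.8 and W on the +x side, so W = (31.8, 0.00). The tangent condition forces JW to be normal to FW, so J = W + (0, -13.5) = (31.8, -13.5). Since JM ⟂ MR (tangency), |JR| = √(13.5² + 39.7²) = 41.9 regardless of where M sits on A1. So R lies on both circle(F, 49.84) and circle(J, 41.9); the below-FW intersection is R = (9.40, -48.9). M is the foot of the tangent from R: M = (18.7, -10.3).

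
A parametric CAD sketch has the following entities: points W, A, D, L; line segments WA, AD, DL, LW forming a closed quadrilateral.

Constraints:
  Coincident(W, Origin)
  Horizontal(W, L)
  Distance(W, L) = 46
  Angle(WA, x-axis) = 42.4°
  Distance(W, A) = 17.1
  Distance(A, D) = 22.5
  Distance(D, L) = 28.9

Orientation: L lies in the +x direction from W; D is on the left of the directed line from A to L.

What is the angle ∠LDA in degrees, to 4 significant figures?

85.82°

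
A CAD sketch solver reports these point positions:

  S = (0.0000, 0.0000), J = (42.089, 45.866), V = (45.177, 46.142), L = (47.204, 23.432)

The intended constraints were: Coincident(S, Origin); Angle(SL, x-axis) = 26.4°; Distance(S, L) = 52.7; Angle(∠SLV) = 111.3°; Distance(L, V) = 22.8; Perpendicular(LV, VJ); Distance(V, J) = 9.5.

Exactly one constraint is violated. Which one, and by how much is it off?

Distance(V, J) = 9.5 — off by 6.40.

S = (0.00, 0.00) ✓; SL at 26.40° ✓; |SL| = 52.70 ✓; ∠SLV = 111.3° ✓; |LV| = 22.80 ✓; ∠(LV, VJ) = 90.01° ✓; |VJ| = 3.100 ✗.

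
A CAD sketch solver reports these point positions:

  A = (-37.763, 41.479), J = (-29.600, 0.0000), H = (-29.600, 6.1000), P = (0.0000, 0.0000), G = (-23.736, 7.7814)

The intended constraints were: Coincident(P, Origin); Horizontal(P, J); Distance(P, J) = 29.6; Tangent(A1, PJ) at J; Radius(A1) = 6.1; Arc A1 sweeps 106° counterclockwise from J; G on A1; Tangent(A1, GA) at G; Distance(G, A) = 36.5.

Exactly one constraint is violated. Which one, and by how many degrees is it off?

Tangent(A1, GA) at G — off by 6.60°.

P = (0.00, 0.00) ✓; P.y = 0.00, J.y = 0.00 ✓; |PJ| = 29.60 ✓; ∠(HJ, JP) = 90.00° ✓; |HJ| = 6.100 ✓; bearing(H→G) − bearing(H→J) = 106.0° ✓; |HG| = 6.100 ✓; ∠(HG, GA) = 83.40° ✗; |GA| = 36.50 ✓.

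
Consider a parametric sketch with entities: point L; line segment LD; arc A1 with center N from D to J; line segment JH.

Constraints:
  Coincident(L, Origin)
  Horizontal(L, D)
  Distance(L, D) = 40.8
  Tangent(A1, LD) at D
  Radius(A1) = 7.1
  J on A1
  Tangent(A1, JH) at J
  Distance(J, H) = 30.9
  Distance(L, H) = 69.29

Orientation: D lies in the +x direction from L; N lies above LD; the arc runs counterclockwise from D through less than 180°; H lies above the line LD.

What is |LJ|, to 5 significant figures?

47.111

Checks: L.y = 0.00, D.y = 0.00 ✓; |NJ| = 7.100 ✓; ∠(NJ, JH) = 90.00° ✓; |JH| = 30.90 ✓; |LH| = 69.29 ✓.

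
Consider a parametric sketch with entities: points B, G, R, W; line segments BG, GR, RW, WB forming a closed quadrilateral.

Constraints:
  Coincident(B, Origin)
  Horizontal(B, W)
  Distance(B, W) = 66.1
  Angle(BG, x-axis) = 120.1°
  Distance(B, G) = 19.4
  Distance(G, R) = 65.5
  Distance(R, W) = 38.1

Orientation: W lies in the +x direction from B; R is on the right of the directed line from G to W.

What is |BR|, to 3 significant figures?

47.4

B is at the origin; B and W share the same y with |BW| = 66.1 and W in +x, so W = (66.1, 0). BG runs at 120.1° with |BG| = 19.4, so G = (-9.73, 16.8). R is determined by |GR| = 65.5 and |RW| = 38.1 together: it lies at the intersection of circle(G, 65.5) and circle(W, 38.1). With |GW| = 77.7, the foot of the radical line on GW is 57.1 from G and the perpendicular offset is √(65.5² − 57.1²) = 32.1. Taking the right-of-GW solution: R = (39.1, -26.9).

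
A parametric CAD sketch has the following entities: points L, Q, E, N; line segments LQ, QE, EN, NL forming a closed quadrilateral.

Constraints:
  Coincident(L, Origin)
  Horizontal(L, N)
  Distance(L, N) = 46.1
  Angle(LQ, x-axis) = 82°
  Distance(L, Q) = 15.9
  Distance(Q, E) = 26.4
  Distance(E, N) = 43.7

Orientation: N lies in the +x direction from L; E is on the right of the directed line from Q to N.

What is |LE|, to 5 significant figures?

11.242

L is at the origin; L and N share the same y with |LN| = 46.1 and N in +x, so N = (46.1, 0). LQ runs at 82.0° with |LQ| = 15.9, so Q = (2.2129, 15.745). E is determined by |QE| = 26.4 and |EN| = 43.7 together: it lies at the intersection of circle(Q, 26.4) and circle(N, 43.7). With |QN| = 46.626, the foot of the radical line on QN is 10.308 from Q and the perpendicular offset is √(26.4² − 10.308²) = 24.304. Taking the right-of-QN solution: E = (3.7082, -10.612).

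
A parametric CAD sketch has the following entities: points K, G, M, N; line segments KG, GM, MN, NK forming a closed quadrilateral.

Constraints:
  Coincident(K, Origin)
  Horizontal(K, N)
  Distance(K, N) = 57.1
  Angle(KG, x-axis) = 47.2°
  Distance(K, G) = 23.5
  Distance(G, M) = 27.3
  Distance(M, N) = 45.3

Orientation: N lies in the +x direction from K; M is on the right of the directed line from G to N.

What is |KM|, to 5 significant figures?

16.244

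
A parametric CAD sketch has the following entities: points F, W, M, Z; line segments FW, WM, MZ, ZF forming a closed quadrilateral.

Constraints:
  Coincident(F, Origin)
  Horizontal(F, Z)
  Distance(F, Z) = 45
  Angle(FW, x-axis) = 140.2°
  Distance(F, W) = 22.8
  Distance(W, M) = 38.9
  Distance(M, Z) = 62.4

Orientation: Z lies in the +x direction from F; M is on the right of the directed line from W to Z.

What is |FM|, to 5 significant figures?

27.102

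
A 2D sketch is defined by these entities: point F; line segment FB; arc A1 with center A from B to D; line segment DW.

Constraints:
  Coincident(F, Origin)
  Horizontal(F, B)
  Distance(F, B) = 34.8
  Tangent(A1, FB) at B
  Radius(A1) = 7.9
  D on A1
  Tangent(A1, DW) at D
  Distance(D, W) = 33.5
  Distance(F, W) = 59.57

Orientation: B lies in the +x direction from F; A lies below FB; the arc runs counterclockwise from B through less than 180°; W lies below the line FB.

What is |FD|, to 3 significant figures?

30.0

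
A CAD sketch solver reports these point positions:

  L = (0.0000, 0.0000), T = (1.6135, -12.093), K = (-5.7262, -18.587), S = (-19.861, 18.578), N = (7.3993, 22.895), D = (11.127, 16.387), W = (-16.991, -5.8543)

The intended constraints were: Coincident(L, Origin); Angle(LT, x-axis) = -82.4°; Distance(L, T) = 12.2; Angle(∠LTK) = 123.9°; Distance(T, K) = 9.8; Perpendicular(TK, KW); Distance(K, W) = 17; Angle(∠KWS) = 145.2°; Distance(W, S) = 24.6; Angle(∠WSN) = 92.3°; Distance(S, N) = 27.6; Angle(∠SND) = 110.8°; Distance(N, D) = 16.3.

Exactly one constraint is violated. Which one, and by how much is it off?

Distance(N, D) = 16.3 — off by 8.80.

L = (0.00, 0.00) ✓; LT at -82.40° ✓; |LT| = 12.20 ✓; ∠LTK = 123.9° ✓; |TK| = 9.800 ✓; ∠(TK, KW) = 90.00° ✓; |KW| = 17.00 ✓; ∠KWS = 145.2° ✓; |WS| = 24.60 ✓; ∠WSN = 92.30° ✓; |SN| = 27.60 ✓; ∠SND = 110.8° ✓; |ND| = 7.500 ✗.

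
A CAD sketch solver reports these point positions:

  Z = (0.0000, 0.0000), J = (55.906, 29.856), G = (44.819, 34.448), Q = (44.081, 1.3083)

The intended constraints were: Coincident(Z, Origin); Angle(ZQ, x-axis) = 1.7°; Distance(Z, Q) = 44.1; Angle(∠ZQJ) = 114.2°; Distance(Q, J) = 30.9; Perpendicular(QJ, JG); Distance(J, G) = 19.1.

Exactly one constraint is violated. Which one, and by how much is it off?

Distance(J, G) = 19.1 — off by 7.10.

Z = (0.00, 0.00) ✓; ZQ at 1.700° ✓; |ZQ| = 44.10 ✓; ∠ZQJ = 114.2° ✓; |QJ| = 30.90 ✓; ∠(QJ, JG) = 90.00° ✓; |JG| = 12.00 ✗.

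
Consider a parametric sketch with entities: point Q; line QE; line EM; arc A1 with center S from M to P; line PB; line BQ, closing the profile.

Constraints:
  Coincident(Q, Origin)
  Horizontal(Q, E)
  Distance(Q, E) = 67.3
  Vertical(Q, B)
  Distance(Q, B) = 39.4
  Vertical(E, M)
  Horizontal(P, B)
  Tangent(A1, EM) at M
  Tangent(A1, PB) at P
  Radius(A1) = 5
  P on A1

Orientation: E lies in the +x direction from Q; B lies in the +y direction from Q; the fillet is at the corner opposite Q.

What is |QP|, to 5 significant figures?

73.713

Q is at the origin; Q and E share the same y with |QE| = 67.3 and E on the +x side, so E = (67.300, 0.0000). Q and B share the same x with |QB| = 39.4 and B on the +y side, so B = (0.0000, 39.400). The virtual corner opposite Q is at (67.300, 39.400). Tangency of A1 to EM means the radius SM is perpendicular to EM and the tangent condition forces SP to be normal to PB, with radius 5.0, so the center S sits 5.0 in from both sides at S = (62.300, 34.400). That places the tangent points at M = (67.300, 34.400) on EM and P = (62.300, 39.400) on PB. Then |QP| = |P − Q| = 73.713.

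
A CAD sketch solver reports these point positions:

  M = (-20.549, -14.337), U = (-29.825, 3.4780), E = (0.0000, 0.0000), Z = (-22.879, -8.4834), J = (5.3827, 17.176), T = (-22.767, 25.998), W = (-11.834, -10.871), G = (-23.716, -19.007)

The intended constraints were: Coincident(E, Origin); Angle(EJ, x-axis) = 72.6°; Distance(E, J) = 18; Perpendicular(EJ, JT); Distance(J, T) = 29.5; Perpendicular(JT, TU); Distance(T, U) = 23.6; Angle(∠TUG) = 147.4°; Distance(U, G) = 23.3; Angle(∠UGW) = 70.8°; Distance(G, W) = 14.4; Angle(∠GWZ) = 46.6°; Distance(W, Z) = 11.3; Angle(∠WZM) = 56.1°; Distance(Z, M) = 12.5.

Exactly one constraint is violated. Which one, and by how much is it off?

Distance(Z, M) = 12.5 — off by 6.20.

E = (0.00, 0.00) ✓; EJ at 72.60° ✓; |EJ| = 18.00 ✓; ∠(EJ, JT) = 90.00° ✓; |JT| = 29.50 ✓; ∠(JT, TU) = 90.00° ✓; |TU| = 23.60 ✓; ∠TUG = 147.4° ✓; |UG| = 23.30 ✓; ∠UGW = 70.80° ✓; |GW| = 14.40 ✓; ∠GWZ = 46.60° ✓; |WZ| = 11.30 ✓; ∠WZM = 56.10° ✓; |ZM| = 6.300 ✗.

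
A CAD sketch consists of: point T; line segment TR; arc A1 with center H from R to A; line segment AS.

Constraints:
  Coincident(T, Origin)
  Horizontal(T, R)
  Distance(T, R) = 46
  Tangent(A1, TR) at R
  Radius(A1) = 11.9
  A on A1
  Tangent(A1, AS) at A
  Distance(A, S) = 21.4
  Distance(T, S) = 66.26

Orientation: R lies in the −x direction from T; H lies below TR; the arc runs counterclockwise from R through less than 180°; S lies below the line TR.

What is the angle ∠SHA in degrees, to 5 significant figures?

60.923°

T is at the origin; TR is horizontal with |TR| = 46.0 and R on the −x side, so R = (-46.000, 0.0000). Since A1 is tangent to TR there, HR ⟂ TR, so H = R + (0, -11.9) = (-46.000, -11.900). Since HA ⟂ AS (tangency), |HS| = √(11.9² + 21.4²) = 24.486 regardless of where A sits on A1. So S lies on both circle(T, 66.26) and circle(H, 24.486); the below-TR intersection is S = (-57.007, -33.773). A is the foot of the tangent from S: A = (-57.890, -12.391).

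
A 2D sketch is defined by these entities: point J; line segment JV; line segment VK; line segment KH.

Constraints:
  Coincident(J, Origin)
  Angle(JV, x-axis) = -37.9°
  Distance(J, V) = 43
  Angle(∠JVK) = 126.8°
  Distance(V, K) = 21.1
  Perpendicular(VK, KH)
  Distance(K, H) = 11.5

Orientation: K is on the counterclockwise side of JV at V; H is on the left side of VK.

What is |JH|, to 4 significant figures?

52.17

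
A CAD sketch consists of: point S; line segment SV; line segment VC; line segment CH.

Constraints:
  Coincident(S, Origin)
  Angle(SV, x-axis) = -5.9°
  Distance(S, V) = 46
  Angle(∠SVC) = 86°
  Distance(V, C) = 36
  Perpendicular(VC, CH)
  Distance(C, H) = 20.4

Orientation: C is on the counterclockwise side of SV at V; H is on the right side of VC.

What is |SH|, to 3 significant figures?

74.0

S is at the origin; SV runs at -5.9° with length 46.0, so V = 46.0·(cos -5.9°, sin -5.9°) = (45.8, -4.73). ∠SVC = 86.0°, so VC runs at -5.9° + (180° − 86.0°) = 88.1° from the x-axis; with |VC| = 36.0, C = V + 36.0·(cos 88.1°, sin 88.1°) = (46.9, 31.3). VC ⟂ CH; with |CH| = 20.4 on the right of VC, H = C + 20.4·(0.999, -0.0332) = (67.3, 30.6). Then |SH| = |H − S| = 74.0.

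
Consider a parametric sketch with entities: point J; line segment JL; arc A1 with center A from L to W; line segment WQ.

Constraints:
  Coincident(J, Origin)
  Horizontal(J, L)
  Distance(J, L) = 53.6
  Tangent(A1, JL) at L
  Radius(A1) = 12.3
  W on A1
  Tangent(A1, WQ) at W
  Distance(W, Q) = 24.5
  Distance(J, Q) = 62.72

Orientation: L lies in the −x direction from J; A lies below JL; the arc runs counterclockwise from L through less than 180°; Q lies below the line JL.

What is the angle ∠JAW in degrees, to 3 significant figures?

156°

Checks: |AW| = 12.30 ✓; ∠(AW, WQ) = 90.00° ✓; |WQ| = 24.50 ✓; |JQ| = 62.72 ✓.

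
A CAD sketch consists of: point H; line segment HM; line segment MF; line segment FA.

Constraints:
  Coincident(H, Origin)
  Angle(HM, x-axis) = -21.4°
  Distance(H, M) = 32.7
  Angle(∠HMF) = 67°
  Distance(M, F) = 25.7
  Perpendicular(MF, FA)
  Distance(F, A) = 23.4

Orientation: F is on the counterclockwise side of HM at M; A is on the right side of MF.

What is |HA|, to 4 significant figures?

55.04

∠HMF = 67.0°, so MF runs at -21.4° + (180° − 67.0°) = 91.60° from the x-axis; with |MF| = 25.7, F = M + 25.7·(cos 91.60°, sin 91.60°) = (29.73, 13.76). MF ⟂ FA; with |FA| = 23.4 on the right of MF, A = F + 23.4·(0.9996, 0.02792) = (53.12, 14.41). Then |HA| = |A − H| = 55.04.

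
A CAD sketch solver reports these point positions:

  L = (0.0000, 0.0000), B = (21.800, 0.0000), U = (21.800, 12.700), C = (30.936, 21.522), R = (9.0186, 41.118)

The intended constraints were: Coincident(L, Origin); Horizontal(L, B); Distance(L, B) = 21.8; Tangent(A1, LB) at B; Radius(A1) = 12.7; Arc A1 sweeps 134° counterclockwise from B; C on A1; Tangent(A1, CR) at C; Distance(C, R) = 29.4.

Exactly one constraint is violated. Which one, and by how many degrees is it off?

Tangent(A1, CR) at C — off by 4.20°.

L = (0.00, 0.00) ✓; L.y = 0.00, B.y = 0.00 ✓; |LB| = 21.80 ✓; ∠(UB, BL) = 90.00° ✓; |UB| = 12.70 ✓; bearing(U→C) − bearing(U→B) = 134.0° ✓; |UC| = 12.70 ✓; ∠(UC, CR) = 85.80° ✗; |CR| = 29.40 ✓.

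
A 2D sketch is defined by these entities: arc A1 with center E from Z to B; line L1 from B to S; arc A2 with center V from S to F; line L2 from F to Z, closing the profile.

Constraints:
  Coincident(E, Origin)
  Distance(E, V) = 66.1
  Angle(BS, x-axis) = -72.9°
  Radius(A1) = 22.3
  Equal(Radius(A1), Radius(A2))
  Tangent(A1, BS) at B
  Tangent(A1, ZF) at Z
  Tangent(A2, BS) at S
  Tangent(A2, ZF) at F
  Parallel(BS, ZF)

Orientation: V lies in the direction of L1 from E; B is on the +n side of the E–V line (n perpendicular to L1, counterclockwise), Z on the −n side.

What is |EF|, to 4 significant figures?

69.76

Tangency of A1 to both parallel lines with radius 22.3 puts B and Z at E ± 22.3·n: B = (21.31, 6.557), Z = (-21.31, -6.557). Equal radii place S and F the same way about V: S = V + 22.3·n = (40.75, -56.62), F = V − 22.3·n = (-1.878, -69.74). Then |EF| = |F − E| = 69.76.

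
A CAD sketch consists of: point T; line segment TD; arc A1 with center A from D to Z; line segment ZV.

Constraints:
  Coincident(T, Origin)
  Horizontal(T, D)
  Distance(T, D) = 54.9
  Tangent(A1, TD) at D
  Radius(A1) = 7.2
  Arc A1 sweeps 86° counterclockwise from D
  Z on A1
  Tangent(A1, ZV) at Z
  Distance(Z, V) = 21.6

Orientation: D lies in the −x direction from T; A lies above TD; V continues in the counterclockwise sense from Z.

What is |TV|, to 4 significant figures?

54.16

T is at the origin; TD is horizontal with |TD| = 54.9 and D on the −x side, so D = (-54.90, 0.000). The tangent condition forces AD to be normal to TD, so A = D + (0, 7.2) = (-54.90, 7.200). On A1, D sits at bearing -90° from A; an 86° counterclockwise sweep puts Z at bearing -4°, so Z = A + 7.2·(cos -4°, sin -4°) = (-47.72, 6.698). A1 meets ZV tangentially, so AZ is at right angles to ZV, so ZV runs along (−sin -4°, cos -4°); with |ZV| = 21.6, V = (-46.21, 28.25). Then |TV| = |V − T| = 54.16.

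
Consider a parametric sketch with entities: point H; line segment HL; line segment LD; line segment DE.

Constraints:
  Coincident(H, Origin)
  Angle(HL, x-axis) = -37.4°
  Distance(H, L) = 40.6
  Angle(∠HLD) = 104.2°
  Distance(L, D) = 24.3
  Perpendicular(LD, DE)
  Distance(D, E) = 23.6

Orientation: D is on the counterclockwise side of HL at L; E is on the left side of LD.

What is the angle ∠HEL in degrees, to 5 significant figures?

68.865°

H is at the origin; HL runs at -37.4° with length 40.6, so L = 40.6·(cos -37.4°, sin -37.4°) = (32.253, -24.659). ∠HLD = 104.2°, so LD runs at -37.4° + (180° − 104.2°) = 38.400° from the x-axis; with |LD| = 24.3, D = L + 24.3·(cos 38.400°, sin 38.400°) = (51.297, -9.5656). LD ⟂ DE; with |DE| = 23.6 on the left of LD, E = D + 23.6·(-0.62115, 0.78369) = (36.638, 8.9296). Then cos ∠HEL = EH·EL / (|EH||EL|), giving 68.865°.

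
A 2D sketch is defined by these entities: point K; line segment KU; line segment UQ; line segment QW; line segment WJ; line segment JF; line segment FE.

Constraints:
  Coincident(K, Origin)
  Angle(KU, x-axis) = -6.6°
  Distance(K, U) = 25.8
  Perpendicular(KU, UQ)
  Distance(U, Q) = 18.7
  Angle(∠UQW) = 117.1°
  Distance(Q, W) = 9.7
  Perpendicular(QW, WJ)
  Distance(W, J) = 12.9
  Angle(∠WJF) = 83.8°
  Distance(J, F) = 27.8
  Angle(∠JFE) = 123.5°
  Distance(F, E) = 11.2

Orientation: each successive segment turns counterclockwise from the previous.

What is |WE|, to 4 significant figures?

32.77

K is at the origin; KU runs at -6.6° with length 25.8, so U = (25.63, -2.965). The perpendicularity gives UQ at right angles to KU, so UQ runs at 83.40°; with |UQ| = 18.7, Q = (27.78, 15.61). ∠UQW = 117.1° gives QW at 146.3° from the x-axis; with |QW| = 9.7, W = (19.71, 20.99). The perpendicularity gives WJ at right angles to QW, so WJ runs at -123.7°; with |WJ| = 12.9, J = (12.55, 10.26). ∠WJF = 83.8° gives JF at -27.50° from the x-axis; with |JF| = 27.8, F = (37.21, -2.576). ∠JFE = 123.5° gives FE at 29.00° from the x-axis; with |FE| = 11.2, E = (47.01, 2.854). Then |WE| = |E − W| = 32.77.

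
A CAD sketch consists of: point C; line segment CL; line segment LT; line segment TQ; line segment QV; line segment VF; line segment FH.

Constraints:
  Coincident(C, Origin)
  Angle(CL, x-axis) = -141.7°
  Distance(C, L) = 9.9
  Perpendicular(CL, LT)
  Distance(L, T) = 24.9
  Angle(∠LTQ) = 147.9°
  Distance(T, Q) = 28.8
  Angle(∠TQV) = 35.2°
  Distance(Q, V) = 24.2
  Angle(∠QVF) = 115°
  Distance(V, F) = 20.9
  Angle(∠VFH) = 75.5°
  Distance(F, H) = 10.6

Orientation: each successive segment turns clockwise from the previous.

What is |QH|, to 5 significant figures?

30.772

C is at the origin; CL runs at -141.7° with length 9.9, so L = (-7.7693, -6.1358). CL ⟂ LT, so LT runs at 128.30°; with |LT| = 24.9, T = (-23.202, 13.405). ∠LTQ = 147.9° gives TQ at 96.200° from the x-axis; with |TQ| = 28.8, Q = (-26.312, 42.037). ∠TQV = 35.2° gives QV at -48.600° from the x-axis; with |QV| = 24.2, V = (-10.308, 23.884). ∠QVF = 115.0° gives VF at -113.60° from the x-axis; with |VF| = 20.9, F = (-18.676, 4.7320). ∠VFH = 75.5° gives FH at 141.90° from the x-axis; with |FH| = 10.6, H = (-27.017, 11.273). Then |QH| = |H − Q| = 30.772.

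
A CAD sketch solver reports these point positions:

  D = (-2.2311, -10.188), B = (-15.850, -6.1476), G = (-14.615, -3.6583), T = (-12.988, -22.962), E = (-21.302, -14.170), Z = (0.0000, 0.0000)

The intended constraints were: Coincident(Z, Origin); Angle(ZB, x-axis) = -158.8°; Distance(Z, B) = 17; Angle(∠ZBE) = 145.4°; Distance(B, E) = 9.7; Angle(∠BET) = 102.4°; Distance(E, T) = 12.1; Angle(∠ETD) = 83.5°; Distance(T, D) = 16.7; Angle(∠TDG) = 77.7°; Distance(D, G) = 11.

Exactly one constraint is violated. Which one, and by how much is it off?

Distance(D, G) = 11 — off by 3.00.

Z = (0.00, 0.00) ✓; ZB at -158.8° ✓; |ZB| = 17.00 ✓; ∠ZBE = 145.4° ✓; |BE| = 9.700 ✓; ∠BET = 102.4° ✓; |ET| = 12.10 ✓; ∠ETD = 83.50° ✓; |TD| = 16.70 ✓; ∠TDG = 77.70° ✓; |DG| = 14.00 ✗.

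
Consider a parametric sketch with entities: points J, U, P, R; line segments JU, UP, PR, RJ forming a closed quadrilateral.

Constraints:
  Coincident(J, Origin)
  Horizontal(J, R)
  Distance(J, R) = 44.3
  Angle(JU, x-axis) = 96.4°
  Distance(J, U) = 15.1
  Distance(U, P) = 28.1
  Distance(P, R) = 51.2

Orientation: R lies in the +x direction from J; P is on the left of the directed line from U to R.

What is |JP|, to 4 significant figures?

41.36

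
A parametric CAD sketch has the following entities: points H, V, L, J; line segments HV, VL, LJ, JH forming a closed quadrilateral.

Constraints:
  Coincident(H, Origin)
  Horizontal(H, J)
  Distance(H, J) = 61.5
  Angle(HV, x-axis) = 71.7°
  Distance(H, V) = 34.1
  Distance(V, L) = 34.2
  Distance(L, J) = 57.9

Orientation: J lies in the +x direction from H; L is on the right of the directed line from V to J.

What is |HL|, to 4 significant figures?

3.768

Checks: |VL| = 34.20 ✓; |LJ| = 57.90 ✓.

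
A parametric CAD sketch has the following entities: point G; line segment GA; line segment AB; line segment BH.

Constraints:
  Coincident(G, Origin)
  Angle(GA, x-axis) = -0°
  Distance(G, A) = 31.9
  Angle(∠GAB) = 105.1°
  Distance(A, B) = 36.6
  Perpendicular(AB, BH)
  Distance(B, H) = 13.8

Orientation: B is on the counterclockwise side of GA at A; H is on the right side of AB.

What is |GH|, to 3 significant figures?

63.3

∠GAB = 105.1°, so AB runs at -0.0° + (180° − 105.1°) = 74.9° from the x-axis; with |AB| = 36.6, B = A + 36.6·(cos 74.9°, sin 74.9°) = (41.4, 35.3). The perpendicularity gives BH at right angles to AB; with |BH| = 13.8 on the right of AB, H = B + 13.8·(0.965, -0.261) = (54.8, 31.7). Then |GH| = |H − G| = 63.3.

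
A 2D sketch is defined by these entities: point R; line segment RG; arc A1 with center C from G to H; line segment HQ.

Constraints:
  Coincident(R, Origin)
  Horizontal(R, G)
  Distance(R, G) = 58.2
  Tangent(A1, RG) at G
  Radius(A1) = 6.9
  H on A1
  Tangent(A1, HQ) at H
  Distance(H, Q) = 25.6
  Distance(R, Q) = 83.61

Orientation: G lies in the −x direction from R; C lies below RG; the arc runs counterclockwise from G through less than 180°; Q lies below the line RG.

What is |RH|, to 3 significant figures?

63.1

R is at the origin; R and G share the same y with |RG| = 58.2 and G on the −x side, so G = (-58.2, 0.00). Since A1 is tangent to RG there, CG ⟂ RG, so C = G + (0, -6.9) = (-58.2, -6.90). Since CH ⟂ HQ (tangency), |CQ| = √(6.9² + 25.6²) = 26.5 regardless of where H sits on A1. So Q lies on both circle(R, 83.61) and circle(C, 26.5); the below-RG intersection is Q = (-81.1, -20.2). H is the foot of the tangent from Q: H = (-63.1, -2.04).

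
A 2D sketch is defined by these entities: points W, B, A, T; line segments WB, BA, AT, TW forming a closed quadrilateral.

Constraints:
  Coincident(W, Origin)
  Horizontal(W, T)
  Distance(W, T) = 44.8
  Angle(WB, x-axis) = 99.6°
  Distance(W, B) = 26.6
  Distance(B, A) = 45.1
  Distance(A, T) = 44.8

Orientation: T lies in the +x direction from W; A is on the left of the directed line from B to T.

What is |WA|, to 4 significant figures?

57.55

Checks: WB at 99.60° ✓; |BA| = 45.10 ✓; |AT| = 44.80 ✓.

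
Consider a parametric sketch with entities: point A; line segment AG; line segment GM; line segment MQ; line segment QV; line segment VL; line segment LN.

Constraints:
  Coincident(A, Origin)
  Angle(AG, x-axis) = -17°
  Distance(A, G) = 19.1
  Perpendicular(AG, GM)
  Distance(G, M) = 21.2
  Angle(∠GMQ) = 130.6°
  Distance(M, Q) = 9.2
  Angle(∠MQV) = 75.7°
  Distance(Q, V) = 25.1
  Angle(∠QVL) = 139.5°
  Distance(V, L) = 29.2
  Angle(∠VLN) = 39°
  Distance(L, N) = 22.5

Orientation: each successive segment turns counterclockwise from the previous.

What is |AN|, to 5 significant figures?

17.882

A is at the origin; AG runs at -17.0° with length 19.1, so G = (18.265, -5.5843). AG is perpendicular to GM, so GM runs at 73.000°; with |GM| = 21.2, M = (24.464, 14.689). ∠GMQ = 130.6° gives MQ at 122.40° from the x-axis; with |MQ| = 9.2, Q = (19.534, 22.457). ∠MQV = 75.7° gives QV at -133.30° from the x-axis; with |QV| = 25.1, V = (2.3201, 4.1901). ∠QVL = 139.5° gives VL at -92.800° from the x-axis; with |VL| = 29.2, L = (0.89364, -24.975). ∠VLN = 39.0° gives LN at 48.200° from the x-axis; with |LN| = 22.5, N = (15.891, -8.2018). Then |AN| = |N − A| = 17.882.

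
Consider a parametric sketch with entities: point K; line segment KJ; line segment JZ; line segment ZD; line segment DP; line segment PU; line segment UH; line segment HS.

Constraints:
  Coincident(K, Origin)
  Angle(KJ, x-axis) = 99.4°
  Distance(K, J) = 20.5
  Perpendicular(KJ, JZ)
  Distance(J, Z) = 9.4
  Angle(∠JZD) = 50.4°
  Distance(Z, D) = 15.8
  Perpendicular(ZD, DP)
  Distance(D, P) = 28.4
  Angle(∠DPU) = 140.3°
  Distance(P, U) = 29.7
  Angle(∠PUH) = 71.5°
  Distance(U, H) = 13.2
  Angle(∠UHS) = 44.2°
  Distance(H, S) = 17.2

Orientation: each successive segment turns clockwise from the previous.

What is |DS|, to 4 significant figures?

45.15

∠PUH = 71.5° gives UH at 1.600° from the x-axis; with |UH| = 13.2, H = (-23.58, 50.65). ∠UHS = 44.2° gives HS at -134.2° from the x-axis; with |HS| = 17.2, S = (-35.57, 38.32). Then |DS| = |S − D| = 45.15.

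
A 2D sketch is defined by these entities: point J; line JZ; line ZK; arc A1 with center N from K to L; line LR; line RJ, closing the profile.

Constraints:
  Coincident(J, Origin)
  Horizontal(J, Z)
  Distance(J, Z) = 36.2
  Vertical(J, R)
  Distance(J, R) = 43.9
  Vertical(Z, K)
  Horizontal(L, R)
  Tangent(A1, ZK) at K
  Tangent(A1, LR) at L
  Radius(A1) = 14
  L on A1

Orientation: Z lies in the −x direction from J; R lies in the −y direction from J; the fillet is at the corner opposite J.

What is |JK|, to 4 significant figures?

46.95

J is at the origin; J and Z share the same y with |JZ| = 36.2 and Z on the −x side, so Z = (-36.20, 0.000). J and R share the same x with |JR| = 43.9 and R on the −y side, so R = (0.000, -43.90). The virtual corner opposite J is at (-36.20, -43.90). Tangency of A1 to ZK means the radius NK is perpendicular to ZK and since A1 is tangent to LR there, NL ⟂ LR, with radius 14.0, so the center N sits 14.0 in from both sides at N = (-22.20, -29.90). That places the tangent points at K = (-36.20, -29.90) on ZK and L = (-22.20, -43.90) on LR. Then |JK| = |K − J| = 46.95.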